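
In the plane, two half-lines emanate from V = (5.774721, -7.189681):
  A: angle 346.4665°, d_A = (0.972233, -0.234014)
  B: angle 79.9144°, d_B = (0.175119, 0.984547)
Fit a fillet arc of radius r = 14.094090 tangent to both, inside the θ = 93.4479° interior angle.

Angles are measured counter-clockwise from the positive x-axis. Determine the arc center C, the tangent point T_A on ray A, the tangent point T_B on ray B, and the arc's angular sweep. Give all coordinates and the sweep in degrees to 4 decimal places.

center=(21.9749,3.4076) T_A=(18.6767,-10.2952) T_B=(8.0986,5.8757) sweep=86.5521

bisector direction at 33.1904° = (0.836856,0.547424)
center distance |VC| = r/sin(θ/2) = 14.094090/sin(46.7240°) = 19.358435
C = V + |VC|·bis = (21.9749,3.4076)
T_A = V + ((C−V)·d_A)·d_A = V + 13.2705·d_A = (18.6767,-10.2952)
T_B = V + ((C−V)·d_B)·d_B = V + 13.2705·d_B = (8.0986,5.8757)
sweep = 180° − θ = 86.5521°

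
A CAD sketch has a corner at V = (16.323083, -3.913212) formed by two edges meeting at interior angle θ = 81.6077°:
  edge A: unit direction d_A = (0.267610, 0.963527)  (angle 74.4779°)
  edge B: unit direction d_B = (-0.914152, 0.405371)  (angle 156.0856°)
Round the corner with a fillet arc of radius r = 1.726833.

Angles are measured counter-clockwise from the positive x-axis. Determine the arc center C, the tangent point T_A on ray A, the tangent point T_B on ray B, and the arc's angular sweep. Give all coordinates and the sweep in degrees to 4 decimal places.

bisector direction at 115.2818° = (-0.427070,0.904219)
center distance |VC| = r/sin(θ/2) = 1.726833/sin(40.8038°) = 2.642553
C = V + |VC|·bis = (15.1945,-1.5238)
T_A = V + ((C−V)·d_A)·d_A = V + 2.0003·d_A = (16.8584,-1.9859)
T_B = V + ((C−V)·d_B)·d_B = V + 2.0003·d_B = (14.4945,-3.1024)
sweep = 180° − θ = 98.3923°

center=(15.1945,-1.5238) T_A=(16.8584,-1.9859) T_B=(14.4945,-3.1024) sweep=98.3923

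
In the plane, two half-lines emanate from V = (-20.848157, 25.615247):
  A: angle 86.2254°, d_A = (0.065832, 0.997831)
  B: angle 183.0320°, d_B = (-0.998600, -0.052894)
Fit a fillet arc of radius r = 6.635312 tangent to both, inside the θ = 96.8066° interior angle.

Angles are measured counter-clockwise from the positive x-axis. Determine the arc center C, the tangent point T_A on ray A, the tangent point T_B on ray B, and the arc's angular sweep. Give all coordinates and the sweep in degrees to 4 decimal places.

center=(-27.0813,31.9297) T_A=(-20.4604,31.4929) T_B=(-26.7303,25.3037) sweep=83.1934

bisector direction at 134.6287° = (-0.702510,0.711674)
center distance |VC| = r/sin(θ/2) = 6.635312/sin(48.4033°) = 8.872679
C = V + |VC|·bis = (-27.0813,31.9297)
T_A = V + ((C−V)·d_A)·d_A = V + 5.8904·d_A = (-20.4604,31.4929)
T_B = V + ((C−V)·d_B)·d_B = V + 5.8904·d_B = (-26.7303,25.3037)
sweep = 180° − θ = 83.1934°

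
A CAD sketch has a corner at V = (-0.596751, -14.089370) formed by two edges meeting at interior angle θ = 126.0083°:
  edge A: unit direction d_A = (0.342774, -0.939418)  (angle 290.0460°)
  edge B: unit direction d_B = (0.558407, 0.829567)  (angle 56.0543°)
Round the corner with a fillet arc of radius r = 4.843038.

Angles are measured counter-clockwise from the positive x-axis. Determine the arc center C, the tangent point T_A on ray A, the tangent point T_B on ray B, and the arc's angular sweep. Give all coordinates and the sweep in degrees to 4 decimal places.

bisector direction at 353.0502° = (0.992652,-0.121001)
center distance |VC| = r/sin(θ/2) = 4.843038/sin(63.0042°) = 5.435268
C = V + |VC|·bis = (4.7986,-14.7470)
T_A = V + ((C−V)·d_A)·d_A = V + 2.4672·d_A = (0.2489,-16.4071)
T_B = V + ((C−V)·d_B)·d_B = V + 2.4672·d_B = (0.7810,-12.0427)
sweep = 180° − θ = 53.9917°

center=(4.7986,-14.7470) T_A=(0.2489,-16.4071) T_B=(0.7810,-12.0427) sweep=53.9917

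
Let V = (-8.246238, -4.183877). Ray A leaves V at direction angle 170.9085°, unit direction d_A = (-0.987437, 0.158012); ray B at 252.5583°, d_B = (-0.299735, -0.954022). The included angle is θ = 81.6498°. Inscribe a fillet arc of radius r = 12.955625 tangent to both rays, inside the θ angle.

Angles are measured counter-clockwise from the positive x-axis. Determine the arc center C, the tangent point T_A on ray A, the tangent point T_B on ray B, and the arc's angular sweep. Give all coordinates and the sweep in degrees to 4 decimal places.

center=(-25.1010,-14.6072) T_A=(-23.0539,-1.8143) T_B=(-12.7411,-18.4905) sweep=98.3502

bisector direction at 211.7334° = (-0.850505,-0.525968)
center distance |VC| = r/sin(θ/2) = 12.955625/sin(40.8249°) = 19.817414
C = V + |VC|·bis = (-25.1010,-14.6072)
T_A = V + ((C−V)·d_A)·d_A = V + 14.9961·d_A = (-23.0539,-1.8143)
T_B = V + ((C−V)·d_B)·d_B = V + 14.9961·d_B = (-12.7411,-18.4905)
sweep = 180° − θ = 98.3502°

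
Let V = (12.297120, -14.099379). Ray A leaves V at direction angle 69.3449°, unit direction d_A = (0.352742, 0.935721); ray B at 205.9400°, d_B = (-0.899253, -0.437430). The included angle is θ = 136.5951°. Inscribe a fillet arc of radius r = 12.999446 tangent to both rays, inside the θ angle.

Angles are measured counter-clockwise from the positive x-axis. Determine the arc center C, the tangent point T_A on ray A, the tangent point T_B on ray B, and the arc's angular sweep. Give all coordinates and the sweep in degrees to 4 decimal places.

center=(1.9583,-4.6727) T_A=(14.1221,-9.2582) T_B=(7.6446,-16.3625) sweep=43.4049

bisector direction at 137.6424° = (-0.738955,0.673755)
center distance |VC| = r/sin(θ/2) = 12.999446/sin(68.2976°) = 13.991187
C = V + |VC|·bis = (1.9583,-4.6727)
T_A = V + ((C−V)·d_A)·d_A = V + 5.1738·d_A = (14.1221,-9.2582)
T_B = V + ((C−V)·d_B)·d_B = V + 5.1738·d_B = (7.6446,-16.3625)
sweep = 180° − θ = 43.4049°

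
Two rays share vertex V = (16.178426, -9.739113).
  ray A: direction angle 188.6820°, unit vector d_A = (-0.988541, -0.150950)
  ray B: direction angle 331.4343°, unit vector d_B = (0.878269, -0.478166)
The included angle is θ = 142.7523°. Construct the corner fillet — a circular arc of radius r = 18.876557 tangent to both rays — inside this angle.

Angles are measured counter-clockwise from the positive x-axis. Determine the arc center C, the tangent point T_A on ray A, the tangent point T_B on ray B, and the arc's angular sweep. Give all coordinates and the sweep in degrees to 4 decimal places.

bisector direction at 260.0581° = (-0.172649,-0.984983)
center distance |VC| = r/sin(θ/2) = 18.876557/sin(71.3761°) = 19.919638
C = V + |VC|·bis = (12.7393,-29.3596)
T_A = V + ((C−V)·d_A)·d_A = V + 6.3614·d_A = (9.8899,-10.6994)
T_B = V + ((C−V)·d_B)·d_B = V + 6.3614·d_B = (21.7655,-12.7809)
sweep = 180° − θ = 37.2477°

center=(12.7393,-29.3596) T_A=(9.8899,-10.6994) T_B=(21.7655,-12.7809) sweep=37.2477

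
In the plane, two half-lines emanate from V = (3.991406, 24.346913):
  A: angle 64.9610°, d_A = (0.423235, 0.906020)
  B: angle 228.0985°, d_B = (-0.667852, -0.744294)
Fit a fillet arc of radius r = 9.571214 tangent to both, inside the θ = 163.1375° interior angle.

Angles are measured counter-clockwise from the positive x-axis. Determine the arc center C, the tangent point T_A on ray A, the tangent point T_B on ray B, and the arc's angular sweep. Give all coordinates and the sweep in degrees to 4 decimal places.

center=(-4.0799,29.6831) T_A=(4.5918,25.6323) T_B=(3.0439,23.2910) sweep=16.8625

bisector direction at 146.5298° = (-0.834172,0.551504)
center distance |VC| = r/sin(θ/2) = 9.571214/sin(81.5687°) = 9.675785
C = V + |VC|·bis = (-4.0799,29.6831)
T_A = V + ((C−V)·d_A)·d_A = V + 1.4187·d_A = (4.5918,25.6323)
T_B = V + ((C−V)·d_B)·d_B = V + 1.4187·d_B = (3.0439,23.2910)
sweep = 180° − θ = 16.8625°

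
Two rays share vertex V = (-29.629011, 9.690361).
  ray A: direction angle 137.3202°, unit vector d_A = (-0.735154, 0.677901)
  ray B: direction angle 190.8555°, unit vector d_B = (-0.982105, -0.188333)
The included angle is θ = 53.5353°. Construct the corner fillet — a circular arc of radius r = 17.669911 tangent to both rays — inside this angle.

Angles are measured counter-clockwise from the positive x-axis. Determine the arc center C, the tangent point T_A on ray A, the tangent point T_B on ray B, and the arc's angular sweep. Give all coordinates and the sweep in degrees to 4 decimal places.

center=(-67.3596,20.4469) T_A=(-55.3812,33.4370) T_B=(-64.0318,3.0931) sweep=126.4647

bisector direction at 164.0879° = (-0.961683,0.274163)
center distance |VC| = r/sin(θ/2) = 17.669911/sin(26.7676°) = 39.233905
C = V + |VC|·bis = (-67.3596,20.4469)
T_A = V + ((C−V)·d_A)·d_A = V + 35.0296·d_A = (-55.3812,33.4370)
T_B = V + ((C−V)·d_B)·d_B = V + 35.0296·d_B = (-64.0318,3.0931)
sweep = 180° − θ = 126.4647°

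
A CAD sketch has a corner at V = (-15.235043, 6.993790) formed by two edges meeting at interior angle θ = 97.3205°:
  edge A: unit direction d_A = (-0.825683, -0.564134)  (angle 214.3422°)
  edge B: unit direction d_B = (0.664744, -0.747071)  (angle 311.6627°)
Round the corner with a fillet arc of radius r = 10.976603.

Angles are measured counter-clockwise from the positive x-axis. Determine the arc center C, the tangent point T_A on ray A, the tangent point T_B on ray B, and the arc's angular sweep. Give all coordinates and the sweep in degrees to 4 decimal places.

center=(-17.0161,-7.5171) T_A=(-23.2084,1.5461) T_B=(-8.8158,-0.2204) sweep=82.6795

bisector direction at 263.0025° = (-0.121827,-0.992551)
center distance |VC| = r/sin(θ/2) = 10.976603/sin(48.6602°) = 14.619758
C = V + |VC|·bis = (-17.0161,-7.5171)
T_A = V + ((C−V)·d_A)·d_A = V + 9.6567·d_A = (-23.2084,1.5461)
T_B = V + ((C−V)·d_B)·d_B = V + 9.6567·d_B = (-8.8158,-0.2204)
sweep = 180° − θ = 82.6795°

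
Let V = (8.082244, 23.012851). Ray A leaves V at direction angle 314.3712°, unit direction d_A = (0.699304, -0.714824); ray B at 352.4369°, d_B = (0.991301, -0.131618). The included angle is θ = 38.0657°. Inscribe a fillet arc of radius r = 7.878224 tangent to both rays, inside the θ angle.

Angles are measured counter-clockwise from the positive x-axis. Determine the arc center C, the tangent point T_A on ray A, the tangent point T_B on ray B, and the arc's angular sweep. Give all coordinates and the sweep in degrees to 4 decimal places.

center=(29.6841,12.1973) T_A=(24.0526,6.6881) T_B=(30.7210,20.0070) sweep=141.9343

bisector direction at 333.4040° = (0.894186,-0.447696)
center distance |VC| = r/sin(θ/2) = 7.878224/sin(19.0328°) = 24.158165
C = V + |VC|·bis = (29.6841,12.1973)
T_A = V + ((C−V)·d_A)·d_A = V + 22.8375·d_A = (24.0526,6.6881)
T_B = V + ((C−V)·d_B)·d_B = V + 22.8375·d_B = (30.7210,20.0070)
sweep = 180° − θ = 141.9343°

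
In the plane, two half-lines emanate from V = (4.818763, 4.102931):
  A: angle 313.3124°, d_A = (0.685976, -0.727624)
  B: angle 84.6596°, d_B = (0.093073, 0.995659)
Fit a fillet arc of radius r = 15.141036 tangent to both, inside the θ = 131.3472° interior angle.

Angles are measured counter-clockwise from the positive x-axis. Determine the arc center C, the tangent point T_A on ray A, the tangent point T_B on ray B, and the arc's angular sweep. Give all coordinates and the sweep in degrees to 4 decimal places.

center=(20.5311,9.5088) T_A=(9.5142,-0.8775) T_B=(5.4558,10.9181) sweep=48.6528

bisector direction at 18.9860° = (0.945598,0.325337)
center distance |VC| = r/sin(θ/2) = 15.141036/sin(65.6736°) = 16.616342
C = V + |VC|·bis = (20.5311,9.5088)
T_A = V + ((C−V)·d_A)·d_A = V + 6.8448·d_A = (9.5142,-0.8775)
T_B = V + ((C−V)·d_B)·d_B = V + 6.8448·d_B = (5.4558,10.9181)
sweep = 180° − θ = 48.6528°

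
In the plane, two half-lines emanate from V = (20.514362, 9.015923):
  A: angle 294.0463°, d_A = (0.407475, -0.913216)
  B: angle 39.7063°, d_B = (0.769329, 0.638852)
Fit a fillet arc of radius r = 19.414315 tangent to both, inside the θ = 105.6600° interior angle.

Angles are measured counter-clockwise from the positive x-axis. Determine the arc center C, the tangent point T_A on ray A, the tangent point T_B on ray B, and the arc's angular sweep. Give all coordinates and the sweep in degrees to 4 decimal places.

bisector direction at 346.8763° = (0.973882,-0.227054)
center distance |VC| = r/sin(θ/2) = 19.414315/sin(52.8300°) = 24.363937
C = V + |VC|·bis = (44.2420,3.4840)
T_A = V + ((C−V)·d_A)·d_A = V + 14.7203·d_A = (26.5125,-4.4269)
T_B = V + ((C−V)·d_B)·d_B = V + 14.7203·d_B = (31.8391,18.4200)
sweep = 180° − θ = 74.3400°

center=(44.2420,3.4840) T_A=(26.5125,-4.4269) T_B=(31.8391,18.4200) sweep=74.3400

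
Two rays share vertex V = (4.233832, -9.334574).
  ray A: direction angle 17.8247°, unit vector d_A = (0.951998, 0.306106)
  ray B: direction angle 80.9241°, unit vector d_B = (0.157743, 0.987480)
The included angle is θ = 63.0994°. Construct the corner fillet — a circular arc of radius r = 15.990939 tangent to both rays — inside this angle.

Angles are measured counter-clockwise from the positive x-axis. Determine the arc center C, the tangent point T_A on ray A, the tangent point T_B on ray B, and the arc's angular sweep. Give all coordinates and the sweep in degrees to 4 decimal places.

bisector direction at 49.3744° = (0.651113,0.758980)
center distance |VC| = r/sin(θ/2) = 15.990939/sin(31.5497°) = 30.561503
C = V + |VC|·bis = (24.1328,13.8610)
T_A = V + ((C−V)·d_A)·d_A = V + 26.0441·d_A = (29.0278,-1.3623)
T_B = V + ((C−V)·d_B)·d_B = V + 26.0441·d_B = (8.3421,16.3835)
sweep = 180° − θ = 116.9006°

center=(24.1328,13.8610) T_A=(29.0278,-1.3623) T_B=(8.3421,16.3835) sweep=116.9006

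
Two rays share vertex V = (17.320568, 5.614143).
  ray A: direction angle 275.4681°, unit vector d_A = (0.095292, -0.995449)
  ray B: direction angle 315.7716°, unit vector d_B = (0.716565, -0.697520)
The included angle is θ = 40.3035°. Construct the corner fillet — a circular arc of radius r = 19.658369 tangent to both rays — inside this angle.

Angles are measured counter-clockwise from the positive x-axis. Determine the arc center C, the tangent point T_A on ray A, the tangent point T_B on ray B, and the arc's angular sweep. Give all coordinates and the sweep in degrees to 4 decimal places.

bisector direction at 295.6198° = (0.432398,-0.901683)
center distance |VC| = r/sin(θ/2) = 19.658369/sin(20.1517°) = 57.062196
C = V + |VC|·bis = (41.9942,-45.8379)
T_A = V + ((C−V)·d_A)·d_A = V + 53.5690·d_A = (22.4252,-47.7111)
T_B = V + ((C−V)·d_B)·d_B = V + 53.5690·d_B = (55.7063,-31.7514)
sweep = 180° − θ = 139.6965°

center=(41.9942,-45.8379) T_A=(22.4252,-47.7111) T_B=(55.7063,-31.7514) sweep=139.6965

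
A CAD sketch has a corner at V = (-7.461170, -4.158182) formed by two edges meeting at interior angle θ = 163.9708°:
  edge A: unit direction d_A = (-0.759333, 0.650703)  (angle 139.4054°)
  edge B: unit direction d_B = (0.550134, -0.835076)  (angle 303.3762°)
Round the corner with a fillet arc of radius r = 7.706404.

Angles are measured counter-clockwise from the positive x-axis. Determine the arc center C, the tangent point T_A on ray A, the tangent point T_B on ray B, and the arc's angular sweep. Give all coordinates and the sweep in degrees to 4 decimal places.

bisector direction at 221.3908° = (-0.750217,-0.661191)
center distance |VC| = r/sin(θ/2) = 7.706404/sin(81.9854°) = 7.782418
C = V + |VC|·bis = (-13.2997,-9.3039)
T_A = V + ((C−V)·d_A)·d_A = V + 1.0851·d_A = (-8.2851,-3.4521)
T_B = V + ((C−V)·d_B)·d_B = V + 1.0851·d_B = (-6.8642,-5.0643)
sweep = 180° − θ = 16.0292°

center=(-13.2997,-9.3039) T_A=(-8.2851,-3.4521) T_B=(-6.8642,-5.0643) sweep=16.0292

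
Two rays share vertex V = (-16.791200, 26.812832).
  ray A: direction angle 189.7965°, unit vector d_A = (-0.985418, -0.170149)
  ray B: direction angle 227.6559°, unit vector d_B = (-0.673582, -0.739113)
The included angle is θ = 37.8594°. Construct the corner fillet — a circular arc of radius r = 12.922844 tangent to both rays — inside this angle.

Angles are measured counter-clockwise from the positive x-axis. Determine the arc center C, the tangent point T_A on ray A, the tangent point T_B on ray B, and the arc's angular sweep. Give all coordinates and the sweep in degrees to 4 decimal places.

center=(-51.7237,7.6671) T_A=(-53.9225,20.4015) T_B=(-42.1723,-1.0375) sweep=142.1406

bisector direction at 208.7262° = (-0.876926,-0.480625)
center distance |VC| = r/sin(θ/2) = 12.922844/sin(18.9297°) = 39.835184
C = V + |VC|·bis = (-51.7237,7.6671)
T_A = V + ((C−V)·d_A)·d_A = V + 37.6808·d_A = (-53.9225,20.4015)
T_B = V + ((C−V)·d_B)·d_B = V + 37.6808·d_B = (-42.1723,-1.0375)
sweep = 180° − θ = 142.1406°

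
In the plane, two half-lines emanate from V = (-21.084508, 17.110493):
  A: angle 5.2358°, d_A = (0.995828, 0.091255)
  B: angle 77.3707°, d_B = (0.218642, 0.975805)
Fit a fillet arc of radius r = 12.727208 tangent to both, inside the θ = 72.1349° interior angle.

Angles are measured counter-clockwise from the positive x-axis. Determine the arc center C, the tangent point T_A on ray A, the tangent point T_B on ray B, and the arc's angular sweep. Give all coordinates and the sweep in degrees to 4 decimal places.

center=(-4.8446,31.3792) T_A=(-3.6832,18.7051) T_B=(-17.2639,34.1619) sweep=107.8651

bisector direction at 41.3033° = (0.751227,0.660044)
center distance |VC| = r/sin(θ/2) = 12.727208/sin(36.0675°) = 21.617807
C = V + |VC|·bis = (-4.8446,31.3792)
T_A = V + ((C−V)·d_A)·d_A = V + 17.4742·d_A = (-3.6832,18.7051)
T_B = V + ((C−V)·d_B)·d_B = V + 17.4742·d_B = (-17.2639,34.1619)
sweep = 180° − θ = 107.8651°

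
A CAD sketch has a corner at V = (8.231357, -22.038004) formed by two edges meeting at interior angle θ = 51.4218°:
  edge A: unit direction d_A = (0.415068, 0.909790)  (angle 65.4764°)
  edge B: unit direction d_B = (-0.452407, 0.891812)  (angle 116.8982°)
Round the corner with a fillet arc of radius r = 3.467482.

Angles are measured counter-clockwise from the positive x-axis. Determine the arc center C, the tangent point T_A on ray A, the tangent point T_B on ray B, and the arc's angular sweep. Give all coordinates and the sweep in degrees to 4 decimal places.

center=(8.0657,-14.0470) T_A=(11.2204,-15.4862) T_B=(4.9734,-15.6157) sweep=128.5782

bisector direction at 91.1873° = (-0.020721,0.999785)
center distance |VC| = r/sin(θ/2) = 3.467482/sin(25.7109°) = 7.992711
C = V + |VC|·bis = (8.0657,-14.0470)
T_A = V + ((C−V)·d_A)·d_A = V + 7.2014·d_A = (11.2204,-15.4862)
T_B = V + ((C−V)·d_B)·d_B = V + 7.2014·d_B = (4.9734,-15.6157)
sweep = 180° − θ = 128.5782°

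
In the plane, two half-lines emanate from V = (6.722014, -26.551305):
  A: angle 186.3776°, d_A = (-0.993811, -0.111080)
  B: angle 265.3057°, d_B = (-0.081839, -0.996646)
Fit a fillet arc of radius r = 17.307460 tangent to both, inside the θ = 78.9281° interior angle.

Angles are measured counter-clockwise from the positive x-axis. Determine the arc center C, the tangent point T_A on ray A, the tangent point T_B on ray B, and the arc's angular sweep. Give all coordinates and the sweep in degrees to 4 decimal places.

center=(-12.2479,-46.0868) T_A=(-14.1704,-28.8865) T_B=(5.0015,-47.5033) sweep=101.0719

bisector direction at 225.8417° = (-0.696644,-0.717417)
center distance |VC| = r/sin(θ/2) = 17.307460/sin(39.4641°) = 27.230373
C = V + |VC|·bis = (-12.2479,-46.0868)
T_A = V + ((C−V)·d_A)·d_A = V + 21.0225·d_A = (-14.1704,-28.8865)
T_B = V + ((C−V)·d_B)·d_B = V + 21.0225·d_B = (5.0015,-47.5033)
sweep = 180° − θ = 101.0719°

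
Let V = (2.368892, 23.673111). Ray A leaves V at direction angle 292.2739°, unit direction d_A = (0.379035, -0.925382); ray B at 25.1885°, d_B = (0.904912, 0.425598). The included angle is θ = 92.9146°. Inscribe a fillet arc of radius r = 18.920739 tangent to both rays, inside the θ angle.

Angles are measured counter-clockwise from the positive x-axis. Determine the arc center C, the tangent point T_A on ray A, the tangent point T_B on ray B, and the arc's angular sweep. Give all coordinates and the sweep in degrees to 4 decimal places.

center=(26.6936,14.2046) T_A=(9.1847,7.0329) T_B=(18.6410,31.3262) sweep=87.0854

bisector direction at 338.7312° = (0.931889,-0.362744)
center distance |VC| = r/sin(θ/2) = 18.920739/sin(46.4573°) = 26.102569
C = V + |VC|·bis = (26.6936,14.2046)
T_A = V + ((C−V)·d_A)·d_A = V + 17.9819·d_A = (9.1847,7.0329)
T_B = V + ((C−V)·d_B)·d_B = V + 17.9819·d_B = (18.6410,31.3262)
sweep = 180° − θ = 87.0854°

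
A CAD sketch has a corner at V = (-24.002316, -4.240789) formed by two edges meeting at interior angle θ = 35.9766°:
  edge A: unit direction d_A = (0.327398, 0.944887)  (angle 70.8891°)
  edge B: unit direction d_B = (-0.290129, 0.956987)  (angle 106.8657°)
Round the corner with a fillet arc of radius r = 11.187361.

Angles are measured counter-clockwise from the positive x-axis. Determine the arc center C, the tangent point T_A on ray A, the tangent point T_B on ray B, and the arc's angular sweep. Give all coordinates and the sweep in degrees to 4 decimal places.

center=(-23.2926,31.9781) T_A=(-12.7218,28.3154) T_B=(-33.9988,28.7323) sweep=144.0234

bisector direction at 88.8774° = (0.019592,0.999808)
center distance |VC| = r/sin(θ/2) = 11.187361/sin(17.9883°) = 36.225828
C = V + |VC|·bis = (-23.2926,31.9781)
T_A = V + ((C−V)·d_A)·d_A = V + 34.4551·d_A = (-12.7218,28.3154)
T_B = V + ((C−V)·d_B)·d_B = V + 34.4551·d_B = (-33.9988,28.7323)
sweep = 180° − θ = 144.0234°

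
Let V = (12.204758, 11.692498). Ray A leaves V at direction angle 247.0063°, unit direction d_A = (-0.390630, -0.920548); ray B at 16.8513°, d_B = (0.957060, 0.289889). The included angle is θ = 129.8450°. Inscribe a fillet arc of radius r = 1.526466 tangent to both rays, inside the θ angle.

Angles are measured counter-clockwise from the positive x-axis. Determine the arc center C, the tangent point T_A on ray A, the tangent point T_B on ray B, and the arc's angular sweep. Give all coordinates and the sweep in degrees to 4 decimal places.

bisector direction at 311.9288° = (0.668207,-0.743976)
center distance |VC| = r/sin(θ/2) = 1.526466/sin(64.9225°) = 1.685333
C = V + |VC|·bis = (13.3309,10.4387)
T_A = V + ((C−V)·d_A)·d_A = V + 0.7143·d_A = (11.9257,11.0349)
T_B = V + ((C−V)·d_B)·d_B = V + 0.7143·d_B = (12.8884,11.8996)
sweep = 180° − θ = 50.1550°

center=(13.3309,10.4387) T_A=(11.9257,11.0349) T_B=(12.8884,11.8996) sweep=50.1550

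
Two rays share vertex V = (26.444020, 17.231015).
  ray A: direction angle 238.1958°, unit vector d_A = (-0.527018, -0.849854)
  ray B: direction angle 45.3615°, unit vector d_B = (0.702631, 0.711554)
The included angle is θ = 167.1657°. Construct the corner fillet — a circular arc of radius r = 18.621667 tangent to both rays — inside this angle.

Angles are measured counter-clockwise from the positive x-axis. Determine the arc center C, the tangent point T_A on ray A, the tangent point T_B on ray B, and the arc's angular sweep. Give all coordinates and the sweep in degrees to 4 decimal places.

bisector direction at 321.7786° = (0.785626,-0.618701)
center distance |VC| = r/sin(θ/2) = 18.621667/sin(83.5828°) = 18.739077
C = V + |VC|·bis = (41.1659,5.6371)
T_A = V + ((C−V)·d_A)·d_A = V + 2.0944·d_A = (25.3402,15.4511)
T_B = V + ((C−V)·d_B)·d_B = V + 2.0944·d_B = (27.9156,18.7213)
sweep = 180° − θ = 12.8343°

center=(41.1659,5.6371) T_A=(25.3402,15.4511) T_B=(27.9156,18.7213) sweep=12.8343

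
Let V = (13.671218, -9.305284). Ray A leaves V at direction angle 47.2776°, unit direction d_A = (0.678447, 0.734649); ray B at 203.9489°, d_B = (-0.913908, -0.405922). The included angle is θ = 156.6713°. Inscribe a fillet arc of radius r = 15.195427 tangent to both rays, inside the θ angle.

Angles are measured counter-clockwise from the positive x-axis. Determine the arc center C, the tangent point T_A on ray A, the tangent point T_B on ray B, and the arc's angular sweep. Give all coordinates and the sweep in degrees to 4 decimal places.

center=(4.6362,3.3086) T_A=(15.7995,-7.0007) T_B=(10.8043,-10.5786) sweep=23.3287

bisector direction at 125.6132° = (-0.582311,0.812966)
center distance |VC| = r/sin(θ/2) = 15.195427/sin(78.3357°) = 15.515848
C = V + |VC|·bis = (4.6362,3.3086)
T_A = V + ((C−V)·d_A)·d_A = V + 3.1370·d_A = (15.7995,-7.0007)
T_B = V + ((C−V)·d_B)·d_B = V + 3.1370·d_B = (10.8043,-10.5786)
sweep = 180° − θ = 23.3287°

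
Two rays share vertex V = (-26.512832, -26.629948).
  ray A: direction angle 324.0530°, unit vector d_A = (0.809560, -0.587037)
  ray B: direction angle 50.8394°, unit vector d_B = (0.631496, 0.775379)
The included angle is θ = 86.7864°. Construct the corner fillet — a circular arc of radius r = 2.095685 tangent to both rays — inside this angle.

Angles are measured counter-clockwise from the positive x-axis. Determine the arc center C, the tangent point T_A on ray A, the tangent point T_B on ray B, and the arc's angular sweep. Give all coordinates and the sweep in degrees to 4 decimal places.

center=(-23.4881,-26.2346) T_A=(-24.7183,-27.9312) T_B=(-25.1130,-24.9112) sweep=93.2136

bisector direction at 7.4462° = (0.991567,0.129595)
center distance |VC| = r/sin(θ/2) = 2.095685/sin(43.3932°) = 3.050482
C = V + |VC|·bis = (-23.4881,-26.2346)
T_A = V + ((C−V)·d_A)·d_A = V + 2.2167·d_A = (-24.7183,-27.9312)
T_B = V + ((C−V)·d_B)·d_B = V + 2.2167·d_B = (-25.1130,-24.9112)
sweep = 180° − θ = 93.2136°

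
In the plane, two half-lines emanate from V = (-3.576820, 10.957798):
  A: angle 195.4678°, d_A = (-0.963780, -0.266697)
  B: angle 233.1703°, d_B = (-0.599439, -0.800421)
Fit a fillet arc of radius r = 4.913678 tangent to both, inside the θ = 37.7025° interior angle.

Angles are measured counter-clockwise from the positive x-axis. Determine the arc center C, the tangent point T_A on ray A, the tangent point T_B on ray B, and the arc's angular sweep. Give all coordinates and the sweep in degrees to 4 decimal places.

bisector direction at 214.3191° = (-0.825911,-0.563801)
center distance |VC| = r/sin(θ/2) = 4.913678/sin(18.8513°) = 15.207337
C = V + |VC|·bis = (-16.1367,2.3839)
T_A = V + ((C−V)·d_A)·d_A = V + 14.3916·d_A = (-17.4472,7.1196)
T_B = V + ((C−V)·d_B)·d_B = V + 14.3916·d_B = (-12.2037,-0.5616)
sweep = 180° − θ = 142.2975°

center=(-16.1367,2.3839) T_A=(-17.4472,7.1196) T_B=(-12.2037,-0.5616) sweep=142.2975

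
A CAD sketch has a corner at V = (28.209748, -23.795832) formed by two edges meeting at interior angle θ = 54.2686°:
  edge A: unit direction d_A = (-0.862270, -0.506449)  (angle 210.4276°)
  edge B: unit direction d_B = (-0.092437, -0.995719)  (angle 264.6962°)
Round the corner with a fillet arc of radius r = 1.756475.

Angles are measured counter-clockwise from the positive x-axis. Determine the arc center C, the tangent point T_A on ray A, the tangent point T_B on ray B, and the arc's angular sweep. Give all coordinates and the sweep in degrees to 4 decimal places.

center=(26.1440,-27.0462) T_A=(25.2544,-25.5316) T_B=(27.8929,-27.2085) sweep=125.7314

bisector direction at 237.5619° = (-0.536388,-0.843971)
center distance |VC| = r/sin(θ/2) = 1.756475/sin(27.1343°) = 3.851262
C = V + |VC|·bis = (26.1440,-27.0462)
T_A = V + ((C−V)·d_A)·d_A = V + 3.4274·d_A = (25.2544,-25.5316)
T_B = V + ((C−V)·d_B)·d_B = V + 3.4274·d_B = (27.8929,-27.2085)
sweep = 180° − θ = 125.7314°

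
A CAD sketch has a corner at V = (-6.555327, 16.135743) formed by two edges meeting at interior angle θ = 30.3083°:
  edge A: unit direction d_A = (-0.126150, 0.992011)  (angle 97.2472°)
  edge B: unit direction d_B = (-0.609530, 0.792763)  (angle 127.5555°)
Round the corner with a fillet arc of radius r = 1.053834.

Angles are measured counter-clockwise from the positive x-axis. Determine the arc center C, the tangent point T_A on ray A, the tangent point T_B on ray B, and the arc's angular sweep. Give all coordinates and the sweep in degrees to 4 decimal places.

bisector direction at 112.4013° = (-0.381092,0.924537)
center distance |VC| = r/sin(θ/2) = 1.053834/sin(15.1541°) = 4.031240
C = V + |VC|·bis = (-8.0916,19.8628)
T_A = V + ((C−V)·d_A)·d_A = V + 3.8911·d_A = (-7.0462,19.9957)
T_B = V + ((C−V)·d_B)·d_B = V + 3.8911·d_B = (-8.9270,19.2204)
sweep = 180° − θ = 149.6917°

center=(-8.0916,19.8628) T_A=(-7.0462,19.9957) T_B=(-8.9270,19.2204) sweep=149.6917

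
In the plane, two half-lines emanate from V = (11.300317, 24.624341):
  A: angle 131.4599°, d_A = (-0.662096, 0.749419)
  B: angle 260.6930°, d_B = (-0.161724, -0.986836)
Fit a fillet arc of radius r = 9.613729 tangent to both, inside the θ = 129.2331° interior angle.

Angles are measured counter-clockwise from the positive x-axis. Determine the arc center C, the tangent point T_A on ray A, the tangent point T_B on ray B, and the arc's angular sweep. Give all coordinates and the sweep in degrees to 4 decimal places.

bisector direction at 196.0765° = (-0.960893,-0.276920)
center distance |VC| = r/sin(θ/2) = 9.613729/sin(64.6166°) = 10.641022
C = V + |VC|·bis = (1.0754,21.6776)
T_A = V + ((C−V)·d_A)·d_A = V + 4.5615·d_A = (8.2801,28.0428)
T_B = V + ((C−V)·d_B)·d_B = V + 4.5615·d_B = (10.5626,20.1229)
sweep = 180° − θ = 50.7669°

center=(1.0754,21.6776) T_A=(8.2801,28.0428) T_B=(10.5626,20.1229) sweep=50.7669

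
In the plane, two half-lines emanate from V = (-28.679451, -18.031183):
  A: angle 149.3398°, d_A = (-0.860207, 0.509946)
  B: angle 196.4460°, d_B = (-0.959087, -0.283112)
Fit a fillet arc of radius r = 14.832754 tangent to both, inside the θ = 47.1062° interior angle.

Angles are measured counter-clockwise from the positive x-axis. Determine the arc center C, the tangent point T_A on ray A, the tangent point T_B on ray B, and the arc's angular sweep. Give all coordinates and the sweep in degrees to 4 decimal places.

bisector direction at 172.8929° = (-0.992317,0.123724)
center distance |VC| = r/sin(θ/2) = 14.832754/sin(23.5531°) = 37.119115
C = V + |VC|·bis = (-65.5134,-13.4386)
T_A = V + ((C−V)·d_A)·d_A = V + 34.0267·d_A = (-57.9495,-0.6794)
T_B = V + ((C−V)·d_B)·d_B = V + 34.0267·d_B = (-61.3140,-27.6645)
sweep = 180° − θ = 132.8938°

center=(-65.5134,-13.4386) T_A=(-57.9495,-0.6794) T_B=(-61.3140,-27.6645) sweep=132.8938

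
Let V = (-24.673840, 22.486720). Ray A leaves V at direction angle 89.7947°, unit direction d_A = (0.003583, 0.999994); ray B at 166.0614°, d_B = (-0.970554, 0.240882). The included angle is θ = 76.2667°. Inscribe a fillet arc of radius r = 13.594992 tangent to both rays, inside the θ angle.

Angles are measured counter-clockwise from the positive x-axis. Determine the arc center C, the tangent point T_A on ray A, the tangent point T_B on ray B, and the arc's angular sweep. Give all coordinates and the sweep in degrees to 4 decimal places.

bisector direction at 127.9280° = (-0.614671,0.788783)
center distance |VC| = r/sin(θ/2) = 13.594992/sin(38.1334°) = 22.016402
C = V + |VC|·bis = (-38.2067,39.8529)
T_A = V + ((C−V)·d_A)·d_A = V + 17.3176·d_A = (-24.6118,39.8042)
T_B = V + ((C−V)·d_B)·d_B = V + 17.3176·d_B = (-41.4815,26.6582)
sweep = 180° − θ = 103.7333°

center=(-38.2067,39.8529) T_A=(-24.6118,39.8042) T_B=(-41.4815,26.6582) sweep=103.7333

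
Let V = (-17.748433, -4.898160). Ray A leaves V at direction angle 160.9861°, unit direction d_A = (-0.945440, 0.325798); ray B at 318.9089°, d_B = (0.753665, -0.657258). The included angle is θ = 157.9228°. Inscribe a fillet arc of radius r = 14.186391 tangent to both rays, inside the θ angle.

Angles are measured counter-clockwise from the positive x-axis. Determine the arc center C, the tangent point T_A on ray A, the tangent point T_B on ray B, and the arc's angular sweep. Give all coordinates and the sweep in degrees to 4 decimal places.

bisector direction at 239.9475° = (-0.500793,-0.865567)
center distance |VC| = r/sin(θ/2) = 14.186391/sin(78.9614°) = 14.453809
C = V + |VC|·bis = (-24.9868,-17.4089)
T_A = V + ((C−V)·d_A)·d_A = V + 2.7675·d_A = (-20.3649,-3.9965)
T_B = V + ((C−V)·d_B)·d_B = V + 2.7675·d_B = (-15.6627,-6.7171)
sweep = 180° − θ = 22.0772°

center=(-24.9868,-17.4089) T_A=(-20.3649,-3.9965) T_B=(-15.6627,-6.7171) sweep=22.0772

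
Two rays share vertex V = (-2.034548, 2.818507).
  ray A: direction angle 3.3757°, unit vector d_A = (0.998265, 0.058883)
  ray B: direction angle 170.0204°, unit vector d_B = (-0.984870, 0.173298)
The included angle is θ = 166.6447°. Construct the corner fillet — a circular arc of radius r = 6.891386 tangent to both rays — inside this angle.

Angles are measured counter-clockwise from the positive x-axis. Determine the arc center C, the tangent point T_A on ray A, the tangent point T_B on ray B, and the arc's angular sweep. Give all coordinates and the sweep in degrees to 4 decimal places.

center=(-1.6349,9.7454) T_A=(-1.2291,2.8660) T_B=(-2.8292,2.9583) sweep=13.3553

bisector direction at 86.6980° = (0.057598,0.998340)
center distance |VC| = r/sin(θ/2) = 6.891386/sin(83.3224°) = 6.938456
C = V + |VC|·bis = (-1.6349,9.7454)
T_A = V + ((C−V)·d_A)·d_A = V + 0.8068·d_A = (-1.2291,2.8660)
T_B = V + ((C−V)·d_B)·d_B = V + 0.8068·d_B = (-2.8292,2.9583)
sweep = 180° − θ = 13.3553°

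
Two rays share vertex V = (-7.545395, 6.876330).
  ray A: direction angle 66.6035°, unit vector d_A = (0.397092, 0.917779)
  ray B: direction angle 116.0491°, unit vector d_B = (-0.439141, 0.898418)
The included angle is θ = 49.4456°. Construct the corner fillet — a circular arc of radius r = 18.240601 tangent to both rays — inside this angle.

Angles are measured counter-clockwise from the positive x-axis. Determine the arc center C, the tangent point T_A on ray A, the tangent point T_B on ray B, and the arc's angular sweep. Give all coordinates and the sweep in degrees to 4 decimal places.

bisector direction at 91.3263° = (-0.023146,0.999732)
center distance |VC| = r/sin(θ/2) = 18.240601/sin(24.7228°) = 43.613953
C = V + |VC|·bis = (-8.5549,50.4786)
T_A = V + ((C−V)·d_A)·d_A = V + 39.6164·d_A = (8.1859,43.2354)
T_B = V + ((C−V)·d_B)·d_B = V + 39.6164·d_B = (-24.9426,42.4684)
sweep = 180° − θ = 130.5544°

center=(-8.5549,50.4786) T_A=(8.1859,43.2354) T_B=(-24.9426,42.4684) sweep=130.5544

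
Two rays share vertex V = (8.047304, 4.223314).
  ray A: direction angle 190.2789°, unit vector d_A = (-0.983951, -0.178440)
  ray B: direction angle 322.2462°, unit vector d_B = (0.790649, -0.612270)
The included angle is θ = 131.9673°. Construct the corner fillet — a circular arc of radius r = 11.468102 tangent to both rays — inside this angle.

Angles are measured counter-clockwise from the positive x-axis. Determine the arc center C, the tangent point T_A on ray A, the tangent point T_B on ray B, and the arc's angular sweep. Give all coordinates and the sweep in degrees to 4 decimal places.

bisector direction at 256.2625° = (-0.237473,-0.971394)
center distance |VC| = r/sin(θ/2) = 11.468102/sin(65.9836°) = 12.554996
C = V + |VC|·bis = (5.0658,-7.9725)
T_A = V + ((C−V)·d_A)·d_A = V + 5.1098·d_A = (3.0195,3.3115)
T_B = V + ((C−V)·d_B)·d_B = V + 5.1098·d_B = (12.0874,1.0947)
sweep = 180° − θ = 48.0327°

center=(5.0658,-7.9725) T_A=(3.0195,3.3115) T_B=(12.0874,1.0947) sweep=48.0327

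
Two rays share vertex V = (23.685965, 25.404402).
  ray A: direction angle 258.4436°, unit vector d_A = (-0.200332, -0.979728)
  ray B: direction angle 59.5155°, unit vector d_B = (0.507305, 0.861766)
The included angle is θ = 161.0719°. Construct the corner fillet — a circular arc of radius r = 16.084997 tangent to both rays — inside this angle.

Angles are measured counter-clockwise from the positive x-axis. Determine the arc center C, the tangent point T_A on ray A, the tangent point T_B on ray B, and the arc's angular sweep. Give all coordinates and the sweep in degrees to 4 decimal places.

center=(38.9077,19.5551) T_A=(23.1488,22.7774) T_B=(25.0462,27.7151) sweep=18.9281

bisector direction at 338.9795° = (0.933452,-0.358701)
center distance |VC| = r/sin(θ/2) = 16.084997/sin(80.5359°) = 16.306951
C = V + |VC|·bis = (38.9077,19.5551)
T_A = V + ((C−V)·d_A)·d_A = V + 2.6813·d_A = (23.1488,22.7774)
T_B = V + ((C−V)·d_B)·d_B = V + 2.6813·d_B = (25.0462,27.7151)
sweep = 180° − θ = 18.9281°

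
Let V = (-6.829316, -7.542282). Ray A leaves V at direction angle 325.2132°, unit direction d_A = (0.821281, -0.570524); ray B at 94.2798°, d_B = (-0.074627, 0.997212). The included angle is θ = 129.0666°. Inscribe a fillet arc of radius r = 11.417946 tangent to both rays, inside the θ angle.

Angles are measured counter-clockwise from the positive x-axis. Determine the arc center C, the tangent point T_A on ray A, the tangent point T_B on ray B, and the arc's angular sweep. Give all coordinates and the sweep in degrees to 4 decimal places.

center=(4.1510,-1.2674) T_A=(-2.3632,-10.6448) T_B=(-7.2351,-2.1195) sweep=50.9334

bisector direction at 29.7465° = (0.868229,0.496163)
center distance |VC| = r/sin(θ/2) = 11.417946/sin(64.5333°) = 12.646765
C = V + |VC|·bis = (4.1510,-1.2674)
T_A = V + ((C−V)·d_A)·d_A = V + 5.4379·d_A = (-2.3632,-10.6448)
T_B = V + ((C−V)·d_B)·d_B = V + 5.4379·d_B = (-7.2351,-2.1195)
sweep = 180° − θ = 50.9334°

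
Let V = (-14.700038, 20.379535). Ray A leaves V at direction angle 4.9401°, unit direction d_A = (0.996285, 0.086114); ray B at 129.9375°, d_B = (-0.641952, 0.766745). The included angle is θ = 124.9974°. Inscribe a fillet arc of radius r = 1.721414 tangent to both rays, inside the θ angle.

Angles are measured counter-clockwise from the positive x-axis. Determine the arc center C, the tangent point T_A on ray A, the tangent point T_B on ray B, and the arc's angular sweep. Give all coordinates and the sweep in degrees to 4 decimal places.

center=(-13.9554,22.1717) T_A=(-13.8072,20.4567) T_B=(-15.2753,21.0667) sweep=55.0026

bisector direction at 67.4388° = (0.383670,0.923470)
center distance |VC| = r/sin(θ/2) = 1.721414/sin(62.4987°) = 1.940714
C = V + |VC|·bis = (-13.9554,22.1717)
T_A = V + ((C−V)·d_A)·d_A = V + 0.8962·d_A = (-13.8072,20.4567)
T_B = V + ((C−V)·d_B)·d_B = V + 0.8962·d_B = (-15.2753,21.0667)
sweep = 180° − θ = 55.0026°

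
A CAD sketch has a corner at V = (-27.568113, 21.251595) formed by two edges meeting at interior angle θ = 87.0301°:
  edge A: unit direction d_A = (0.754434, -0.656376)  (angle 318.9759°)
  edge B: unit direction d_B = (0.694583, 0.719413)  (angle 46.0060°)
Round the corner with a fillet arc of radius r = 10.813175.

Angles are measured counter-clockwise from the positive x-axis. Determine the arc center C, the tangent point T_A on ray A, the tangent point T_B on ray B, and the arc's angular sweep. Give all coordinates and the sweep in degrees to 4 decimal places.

bisector direction at 2.4910° = (0.999055,0.043462)
center distance |VC| = r/sin(θ/2) = 10.813175/sin(43.5151°) = 15.704382
C = V + |VC|·bis = (-11.8786,21.9341)
T_A = V + ((C−V)·d_A)·d_A = V + 11.3887·d_A = (-18.9761,13.7763)
T_B = V + ((C−V)·d_B)·d_B = V + 11.3887·d_B = (-19.6577,29.4448)
sweep = 180° − θ = 92.9699°

center=(-11.8786,21.9341) T_A=(-18.9761,13.7763) T_B=(-19.6577,29.4448) sweep=92.9699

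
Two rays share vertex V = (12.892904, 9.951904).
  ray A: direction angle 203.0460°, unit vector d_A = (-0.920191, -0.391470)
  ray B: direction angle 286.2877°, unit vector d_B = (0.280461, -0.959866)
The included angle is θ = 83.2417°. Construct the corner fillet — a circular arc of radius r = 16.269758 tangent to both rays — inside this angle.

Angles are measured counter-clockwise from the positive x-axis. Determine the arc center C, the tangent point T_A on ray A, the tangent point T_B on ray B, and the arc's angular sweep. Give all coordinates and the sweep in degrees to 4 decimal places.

bisector direction at 244.6669° = (-0.427881,-0.903835)
center distance |VC| = r/sin(θ/2) = 16.269758/sin(41.6208°) = 24.495332
C = V + |VC|·bis = (2.4118,-12.1878)
T_A = V + ((C−V)·d_A)·d_A = V + 18.3116·d_A = (-3.9573,2.7834)
T_B = V + ((C−V)·d_B)·d_B = V + 18.3116·d_B = (18.0286,-7.6248)
sweep = 180° − θ = 96.7583°

center=(2.4118,-12.1878) T_A=(-3.9573,2.7834) T_B=(18.0286,-7.6248) sweep=96.7583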